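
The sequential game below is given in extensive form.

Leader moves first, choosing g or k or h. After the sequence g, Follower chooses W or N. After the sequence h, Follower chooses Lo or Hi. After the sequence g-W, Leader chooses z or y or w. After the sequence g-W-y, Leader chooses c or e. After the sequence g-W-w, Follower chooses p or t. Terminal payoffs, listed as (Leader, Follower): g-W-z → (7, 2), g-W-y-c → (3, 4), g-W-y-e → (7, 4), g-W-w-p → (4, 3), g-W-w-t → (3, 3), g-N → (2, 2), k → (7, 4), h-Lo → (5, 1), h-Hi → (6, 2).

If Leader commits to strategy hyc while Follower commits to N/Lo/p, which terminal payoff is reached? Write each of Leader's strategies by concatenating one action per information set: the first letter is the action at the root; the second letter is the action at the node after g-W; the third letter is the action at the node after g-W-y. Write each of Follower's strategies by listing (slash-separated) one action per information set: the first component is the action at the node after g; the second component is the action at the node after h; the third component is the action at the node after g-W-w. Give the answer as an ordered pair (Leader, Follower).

(5, 1)

Trace the play path from the root:
  Leader plays h
  Follower plays Lo at [h]
→ terminal payoff (5, 1).
(Leader's choice at the node after g-W is never reached on this path, so it doesn't affect the outcome.)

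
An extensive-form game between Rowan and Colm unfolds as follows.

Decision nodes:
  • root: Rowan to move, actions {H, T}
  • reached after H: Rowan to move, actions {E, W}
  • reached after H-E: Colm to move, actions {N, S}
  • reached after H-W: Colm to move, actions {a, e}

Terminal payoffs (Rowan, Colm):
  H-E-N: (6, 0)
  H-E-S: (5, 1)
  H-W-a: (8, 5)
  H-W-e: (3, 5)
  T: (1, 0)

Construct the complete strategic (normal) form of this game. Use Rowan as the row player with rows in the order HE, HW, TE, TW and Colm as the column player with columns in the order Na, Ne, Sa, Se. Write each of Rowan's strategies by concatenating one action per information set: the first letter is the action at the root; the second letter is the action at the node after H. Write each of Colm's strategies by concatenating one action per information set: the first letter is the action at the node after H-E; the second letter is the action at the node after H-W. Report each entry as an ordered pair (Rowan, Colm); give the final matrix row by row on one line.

HE: (6,0) (6,0) (5,1) (5,1) | HW: (8,5) (3,5) (8,5) (3,5) | TE: (1,0) (1,0) (1,0) (1,0) | TW: (1,0) (1,0) (1,0) (1,0)

Row HE: Na→(6,0), Ne→(6,0), Sa→(5,1), Se→(5,1)
Row HW: Na→(8,5), Ne→(3,5), Sa→(8,5), Se→(3,5)
Row TE: Na→(1,0), Ne→(1,0), Sa→(1,0), Se→(1,0)
Row TW: Na→(1,0), Ne→(1,0), Sa→(1,0), Se→(1,0)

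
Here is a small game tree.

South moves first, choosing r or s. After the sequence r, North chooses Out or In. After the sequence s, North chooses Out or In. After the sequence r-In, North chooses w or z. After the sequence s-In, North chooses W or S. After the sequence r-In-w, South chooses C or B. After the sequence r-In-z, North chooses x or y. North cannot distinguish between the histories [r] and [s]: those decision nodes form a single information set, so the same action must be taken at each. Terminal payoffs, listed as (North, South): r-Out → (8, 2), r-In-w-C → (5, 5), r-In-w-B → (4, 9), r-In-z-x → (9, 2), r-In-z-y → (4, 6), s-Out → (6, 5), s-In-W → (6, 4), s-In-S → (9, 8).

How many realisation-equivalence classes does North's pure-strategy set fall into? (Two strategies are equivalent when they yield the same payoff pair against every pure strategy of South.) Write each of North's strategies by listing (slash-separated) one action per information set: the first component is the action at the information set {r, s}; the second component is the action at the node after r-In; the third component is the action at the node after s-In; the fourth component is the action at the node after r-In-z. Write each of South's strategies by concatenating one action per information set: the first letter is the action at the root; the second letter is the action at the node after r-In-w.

North has 16 pure strategies: Out/w/W/x, Out/w/W/y, Out/w/S/x, Out/w/S/y, Out/z/W/x, Out/z/W/y, Out/z/S/x, Out/z/S/y, In/w/W/x, In/w/W/y, In/w/S/x, In/w/S/y, In/z/W/x, In/z/W/y, In/z/S/x, In/z/S/y. Columns: rC, rB, sC, sB.
{Out/w/W/x, Out/w/W/y, Out/w/S/x, Out/w/S/y, Out/z/W/x, Out/z/W/y, Out/z/S/x, Out/z/S/y} → row (8,2) (8,2) (6,5) (6,5)
{In/w/W/x, In/w/W/y} → row (5,5) (4,9) (6,4) (6,4)
{In/w/S/x, In/w/S/y} → row (5,5) (4,9) (9,8) (9,8)
{In/z/W/x} → row (9,2) (9,2) (6,4) (6,4)
{In/z/W/y} → row (4,6) (4,6) (6,4) (6,4)
{In/z/S/x} → row (9,2) (9,2) (9,8) (9,8)
{In/z/S/y} → row (4,6) (4,6) (9,8) (9,8)
That's 7 distinct rows out of 16 strategies.

7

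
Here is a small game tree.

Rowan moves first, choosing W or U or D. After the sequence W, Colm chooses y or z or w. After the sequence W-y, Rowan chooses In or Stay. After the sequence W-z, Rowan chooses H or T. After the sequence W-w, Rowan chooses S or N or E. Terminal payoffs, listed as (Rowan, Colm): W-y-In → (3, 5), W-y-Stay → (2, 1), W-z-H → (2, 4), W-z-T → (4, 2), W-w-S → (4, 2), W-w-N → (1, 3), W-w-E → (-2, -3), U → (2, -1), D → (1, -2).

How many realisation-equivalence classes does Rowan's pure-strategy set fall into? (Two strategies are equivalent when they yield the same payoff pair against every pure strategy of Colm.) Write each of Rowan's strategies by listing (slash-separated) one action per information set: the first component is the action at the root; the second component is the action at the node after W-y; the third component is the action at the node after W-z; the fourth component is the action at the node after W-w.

14

Rowan has 36 pure strategies: W/In/H/S, W/In/H/N, W/In/H/E, W/In/T/S, W/In/T/N, W/In/T/E, W/Stay/H/S, W/Stay/H/N, W/Stay/H/E, W/Stay/T/S, W/Stay/T/N, W/Stay/T/E, U/In/H/S, U/In/H/N, U/In/H/E, U/In/T/S, U/In/T/N, U/In/T/E, U/Stay/H/S, U/Stay/H/N, U/Stay/H/E, U/Stay/T/S, U/Stay/T/N, U/Stay/T/E, D/In/H/S, D/In/H/N, D/In/H/E, D/In/T/S, D/In/T/N, D/In/T/E, D/Stay/H/S, D/Stay/H/N, D/Stay/H/E, D/Stay/T/S, D/Stay/T/N, D/Stay/T/E. Columns: y, z, w.
{W/In/H/S} → row (3,5) (2,4) (4,2)
{W/In/H/N} → row (3,5) (2,4) (1,3)
{W/In/H/E} → row (3,5) (2,4) (-2,-3)
{W/In/T/S} → row (3,5) (4,2) (4,2)
{W/In/T/N} → row (3,5) (4,2) (1,3)
{W/In/T/E} → row (3,5) (4,2) (-2,-3)
{W/Stay/H/S} → row (2,1) (2,4) (4,2)
{W/Stay/H/N} → row (2,1) (2,4) (1,3)
{W/Stay/H/E} → row (2,1) (2,4) (-2,-3)
{W/Stay/T/S} → row (2,1) (4,2) (4,2)
{W/Stay/T/N} → row (2,1) (4,2) (1,3)
{W/Stay/T/E} → row (2,1) (4,2) (-2,-3)
{U/In/H/S, U/In/H/N, U/In/H/E, U/In/T/S, U/In/T/N, U/In/T/E, U/Stay/H/S, U/Stay/H/N, U/Stay/H/E, U/Stay/T/S, U/Stay/T/N, U/Stay/T/E} → row (2,-1) (2,-1) (2,-1)
{D/In/H/S, D/In/H/N, D/In/H/E, D/In/T/S, D/In/T/N, D/In/T/E, D/Stay/H/S, D/Stay/H/N, D/Stay/H/E, D/Stay/T/S, D/Stay/T/N, D/Stay/T/E} → row (1,-2) (1,-2) (1,-2)
That's 14 distinct rows out of 36 strategies.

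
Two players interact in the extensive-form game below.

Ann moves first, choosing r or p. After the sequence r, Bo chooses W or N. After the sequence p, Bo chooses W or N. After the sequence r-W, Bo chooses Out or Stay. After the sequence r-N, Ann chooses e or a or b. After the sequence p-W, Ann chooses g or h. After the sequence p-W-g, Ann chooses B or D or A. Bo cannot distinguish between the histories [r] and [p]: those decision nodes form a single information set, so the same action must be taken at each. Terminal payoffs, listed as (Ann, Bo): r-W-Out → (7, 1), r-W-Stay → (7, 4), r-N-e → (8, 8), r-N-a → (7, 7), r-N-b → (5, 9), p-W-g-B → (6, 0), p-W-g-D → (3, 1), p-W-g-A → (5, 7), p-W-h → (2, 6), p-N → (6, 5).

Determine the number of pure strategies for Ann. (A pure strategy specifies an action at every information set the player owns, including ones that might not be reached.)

Ann owns the root with actions {r, p} — two choices.
Ann owns the node after r-N with actions {e, a, b} — three choices.
Ann owns the node after p-W with actions {g, h} — two choices.
Ann owns the node after p-W-g with actions {B, D, A} — three choices.
A pure strategy fixes one action at each information set independently, so the count is the product 2 × 3 × 2 × 3 = 36.

36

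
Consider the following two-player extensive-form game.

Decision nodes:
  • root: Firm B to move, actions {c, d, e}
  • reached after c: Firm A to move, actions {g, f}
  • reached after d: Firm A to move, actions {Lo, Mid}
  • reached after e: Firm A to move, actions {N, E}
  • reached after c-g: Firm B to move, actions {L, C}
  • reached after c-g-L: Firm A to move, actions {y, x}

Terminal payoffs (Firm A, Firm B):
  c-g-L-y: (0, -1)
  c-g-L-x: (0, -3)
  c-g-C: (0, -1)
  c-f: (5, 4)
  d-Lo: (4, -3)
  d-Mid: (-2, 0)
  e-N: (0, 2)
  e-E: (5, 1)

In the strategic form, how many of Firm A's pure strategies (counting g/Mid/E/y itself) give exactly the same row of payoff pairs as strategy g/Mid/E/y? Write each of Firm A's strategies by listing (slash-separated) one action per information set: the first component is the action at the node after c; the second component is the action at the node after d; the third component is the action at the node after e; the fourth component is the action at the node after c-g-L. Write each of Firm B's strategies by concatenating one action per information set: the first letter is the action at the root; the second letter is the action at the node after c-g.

1

Row for g/Mid/E/y (columns cL, cC, dL, dC, eL, eC): (0,-1) (0,-1) (-2,0) (-2,0) (5,1) (5,1).
Every one of Firm A's information sets is on the play path for some reply by Firm B when Firm A follows g/Mid/E/y.
Changing the action at any of them therefore changes at least one column, so only g/Mid/E/y itself gives this row.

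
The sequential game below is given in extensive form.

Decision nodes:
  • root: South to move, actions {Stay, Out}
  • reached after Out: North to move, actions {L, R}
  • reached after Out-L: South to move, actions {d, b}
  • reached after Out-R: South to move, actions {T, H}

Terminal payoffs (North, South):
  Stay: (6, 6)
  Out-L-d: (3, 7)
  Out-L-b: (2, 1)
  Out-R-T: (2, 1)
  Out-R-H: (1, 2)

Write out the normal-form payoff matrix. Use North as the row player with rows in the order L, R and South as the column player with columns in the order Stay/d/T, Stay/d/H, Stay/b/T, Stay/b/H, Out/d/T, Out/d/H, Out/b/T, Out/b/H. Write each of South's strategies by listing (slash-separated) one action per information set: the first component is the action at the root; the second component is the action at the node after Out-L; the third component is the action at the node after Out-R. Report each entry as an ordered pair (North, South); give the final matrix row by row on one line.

L: (6,6) (6,6) (6,6) (6,6) (3,7) (3,7) (2,1) (2,1) | R: (6,6) (6,6) (6,6) (6,6) (2,1) (1,2) (2,1) (1,2)

Row L: Stay/d/T→(6,6), Stay/d/H→(6,6), Stay/b/T→(6,6), Stay/b/H→(6,6), Out/d/T→(3,7), Out/d/H→(3,7), Out/b/T→(2,1), Out/b/H→(2,1)
Row R: Stay/d/T→(6,6), Stay/d/H→(6,6), Stay/b/T→(6,6), Stay/b/H→(6,6), Out/d/T→(2,1), Out/d/H→(1,2), Out/b/T→(2,1), Out/b/H→(1,2)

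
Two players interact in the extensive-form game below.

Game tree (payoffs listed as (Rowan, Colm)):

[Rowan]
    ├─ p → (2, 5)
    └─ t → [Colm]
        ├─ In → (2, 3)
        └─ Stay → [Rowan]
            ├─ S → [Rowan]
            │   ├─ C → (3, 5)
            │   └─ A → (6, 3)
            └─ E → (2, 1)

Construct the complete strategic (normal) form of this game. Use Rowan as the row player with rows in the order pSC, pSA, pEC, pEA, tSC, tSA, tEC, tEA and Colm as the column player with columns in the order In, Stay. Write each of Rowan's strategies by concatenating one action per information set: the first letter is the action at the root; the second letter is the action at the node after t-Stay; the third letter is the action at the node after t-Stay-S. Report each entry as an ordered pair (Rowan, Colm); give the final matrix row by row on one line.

pSC: (2,5) (2,5) | pSA: (2,5) (2,5) | pEC: (2,5) (2,5) | pEA: (2,5) (2,5) | tSC: (2,3) (3,5) | tSA: (2,3) (6,3) | tEC: (2,3) (2,1) | tEA: (2,3) (2,1)

Row pSC: In→(2,5), Stay→(2,5)
Row pSA: In→(2,5), Stay→(2,5)
Row pEC: In→(2,5), Stay→(2,5)
Row pEA: In→(2,5), Stay→(2,5)
Row tSC: In→(2,3), Stay→(3,5)
Row tSA: In→(2,3), Stay→(6,3)
Row tEC: In→(2,3), Stay→(2,1)
Row tEA: In→(2,3), Stay→(2,1)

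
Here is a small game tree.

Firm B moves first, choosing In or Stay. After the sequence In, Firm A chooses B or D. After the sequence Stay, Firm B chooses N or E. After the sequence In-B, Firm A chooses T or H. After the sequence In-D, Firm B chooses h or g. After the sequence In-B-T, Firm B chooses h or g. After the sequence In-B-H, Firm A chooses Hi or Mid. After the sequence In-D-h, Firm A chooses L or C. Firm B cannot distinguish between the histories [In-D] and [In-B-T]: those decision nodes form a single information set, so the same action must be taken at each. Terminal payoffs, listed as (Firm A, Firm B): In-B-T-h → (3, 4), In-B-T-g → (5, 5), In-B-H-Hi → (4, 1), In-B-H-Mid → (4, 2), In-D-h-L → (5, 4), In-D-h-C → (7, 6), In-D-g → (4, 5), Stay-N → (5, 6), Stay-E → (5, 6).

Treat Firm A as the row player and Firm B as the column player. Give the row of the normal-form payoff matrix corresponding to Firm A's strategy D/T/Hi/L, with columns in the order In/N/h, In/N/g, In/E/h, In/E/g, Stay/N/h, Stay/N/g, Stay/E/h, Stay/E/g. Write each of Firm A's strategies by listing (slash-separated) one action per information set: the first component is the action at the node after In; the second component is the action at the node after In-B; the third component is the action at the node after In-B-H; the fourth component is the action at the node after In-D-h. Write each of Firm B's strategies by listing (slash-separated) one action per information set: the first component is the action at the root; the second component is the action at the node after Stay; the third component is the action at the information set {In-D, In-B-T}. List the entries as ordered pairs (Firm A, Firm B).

(5,4) (4,5) (5,4) (4,5) (5,6) (5,6) (5,6) (5,6)

vs In/N/h: Firm B plays In → Firm A plays D at [In] → Firm B plays h at [In-D] → Firm A plays L at [In-D-h] → (5, 4)
vs In/N/g: Firm B plays In → Firm A plays D at [In] → Firm B plays g at [In-D] → (4, 5)
vs In/E/h: Firm B plays In → Firm A plays D at [In] → Firm B plays h at [In-D] → Firm A plays L at [In-D-h] → (5, 4)
vs In/E/g: Firm B plays In → Firm A plays D at [In] → Firm B plays g at [In-D] → (4, 5)
vs Stay/N/h: Firm B plays Stay → Firm B plays N at [Stay] → (5, 6)
vs Stay/N/g: Firm B plays Stay → Firm B plays N at [Stay] → (5, 6)
vs Stay/E/h: Firm B plays Stay → Firm B plays E at [Stay] → (5, 6)
vs Stay/E/g: Firm B plays Stay → Firm B plays E at [Stay] → (5, 6)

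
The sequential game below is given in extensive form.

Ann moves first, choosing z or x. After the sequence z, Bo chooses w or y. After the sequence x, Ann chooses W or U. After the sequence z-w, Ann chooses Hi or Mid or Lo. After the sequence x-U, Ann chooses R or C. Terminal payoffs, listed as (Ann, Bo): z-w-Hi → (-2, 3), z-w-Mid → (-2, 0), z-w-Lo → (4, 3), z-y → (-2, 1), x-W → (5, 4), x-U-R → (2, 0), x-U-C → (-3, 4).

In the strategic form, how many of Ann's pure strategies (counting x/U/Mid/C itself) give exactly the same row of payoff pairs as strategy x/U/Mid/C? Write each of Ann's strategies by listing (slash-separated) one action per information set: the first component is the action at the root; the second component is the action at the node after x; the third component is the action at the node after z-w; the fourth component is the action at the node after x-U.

3

Row for x/U/Mid/C (columns w, y): (-3,4) (-3,4).
Under x/U/Mid/C, Ann's choice at the node after z-w can never be reached regardless of what Bo does, so varying those choices leaves every outcome unchanged.
Holding the reachable choices fixed and varying the unreachable one freely already gives 3 equivalent strategies.
No other strategy reproduces this row, so those 3 are the full class: x/U/Hi/C, x/U/Mid/C, x/U/Lo/C.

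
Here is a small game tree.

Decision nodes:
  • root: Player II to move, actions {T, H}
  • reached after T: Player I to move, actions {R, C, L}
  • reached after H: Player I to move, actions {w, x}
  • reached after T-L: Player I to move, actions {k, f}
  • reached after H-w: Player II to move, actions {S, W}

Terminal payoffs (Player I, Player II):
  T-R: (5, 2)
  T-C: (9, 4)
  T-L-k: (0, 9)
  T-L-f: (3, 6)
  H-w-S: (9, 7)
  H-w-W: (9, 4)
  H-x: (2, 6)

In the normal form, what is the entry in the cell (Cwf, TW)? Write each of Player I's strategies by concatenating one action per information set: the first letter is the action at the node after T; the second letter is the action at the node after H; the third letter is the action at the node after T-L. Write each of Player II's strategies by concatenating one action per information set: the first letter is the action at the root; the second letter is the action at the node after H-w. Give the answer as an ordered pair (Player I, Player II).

Trace the play path from the root:
  Player II plays T
  Player I plays C at [T]
→ terminal payoff (9, 4).
(Player I's choice at the node after H is never reached on this path, so it doesn't affect the outcome.)

(9, 4)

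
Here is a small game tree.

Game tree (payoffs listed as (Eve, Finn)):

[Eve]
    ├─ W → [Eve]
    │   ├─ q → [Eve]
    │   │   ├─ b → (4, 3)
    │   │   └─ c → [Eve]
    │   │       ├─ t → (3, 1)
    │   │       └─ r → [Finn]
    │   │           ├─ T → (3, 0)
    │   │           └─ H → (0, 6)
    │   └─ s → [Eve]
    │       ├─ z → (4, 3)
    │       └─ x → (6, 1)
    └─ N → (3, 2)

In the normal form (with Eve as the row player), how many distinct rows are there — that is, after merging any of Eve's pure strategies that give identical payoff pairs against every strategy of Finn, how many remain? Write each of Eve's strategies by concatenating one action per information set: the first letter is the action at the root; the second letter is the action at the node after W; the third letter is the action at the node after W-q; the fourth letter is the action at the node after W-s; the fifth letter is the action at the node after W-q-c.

Eve has 32 pure strategies: Wqbzt, Wqbzr, Wqbxt, Wqbxr, Wqczt, Wqczr, Wqcxt, Wqcxr, Wsbzt, Wsbzr, Wsbxt, Wsbxr, Wsczt, Wsczr, Wscxt, Wscxr, Nqbzt, Nqbzr, Nqbxt, Nqbxr, Nqczt, Nqczr, Nqcxt, Nqcxr, Nsbzt, Nsbzr, Nsbxt, Nsbxr, Nsczt, Nsczr, Nscxt, Nscxr. Columns: T, H.
{Wqbzt, Wqbzr, Wqbxt, Wqbxr, Wsbzt, Wsbzr, Wsczt, Wsczr} → row (4,3) (4,3)
{Wqczt, Wqcxt} → row (3,1) (3,1)
{Wqczr, Wqcxr} → row (3,0) (0,6)
{Wsbxt, Wsbxr, Wscxt, Wscxr} → row (6,1) (6,1)
{Nqbzt, Nqbzr, Nqbxt, Nqbxr, Nqczt, Nqczr, Nqcxt, Nqcxr, Nsbzt, Nsbzr, Nsbxt, Nsbxr, Nsczt, Nsczr, Nscxt, Nscxr} → row (3,2) (3,2)
That's 5 distinct rows out of 32 strategies.

5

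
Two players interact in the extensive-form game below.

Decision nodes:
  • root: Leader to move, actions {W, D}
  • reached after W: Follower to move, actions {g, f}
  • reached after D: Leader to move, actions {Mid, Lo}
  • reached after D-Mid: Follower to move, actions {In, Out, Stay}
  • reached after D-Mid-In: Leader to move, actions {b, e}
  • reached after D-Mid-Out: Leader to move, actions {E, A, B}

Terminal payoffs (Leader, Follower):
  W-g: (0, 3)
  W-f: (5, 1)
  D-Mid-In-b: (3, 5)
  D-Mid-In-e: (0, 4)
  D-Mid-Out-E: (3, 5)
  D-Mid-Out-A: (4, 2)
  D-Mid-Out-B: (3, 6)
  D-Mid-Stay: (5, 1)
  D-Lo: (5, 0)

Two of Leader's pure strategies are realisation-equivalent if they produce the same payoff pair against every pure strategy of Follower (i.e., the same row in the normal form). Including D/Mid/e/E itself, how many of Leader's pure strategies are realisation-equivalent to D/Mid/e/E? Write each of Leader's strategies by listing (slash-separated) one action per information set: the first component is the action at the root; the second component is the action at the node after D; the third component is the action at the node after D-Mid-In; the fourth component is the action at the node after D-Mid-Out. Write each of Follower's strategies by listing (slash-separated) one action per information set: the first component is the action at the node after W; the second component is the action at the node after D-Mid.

1

Row for D/Mid/e/E (columns g/In, g/Out, g/Stay, f/In, f/Out, f/Stay): (0,4) (3,5) (5,1) (0,4) (3,5) (5,1).
Every one of Leader's information sets is on the play path for some reply by Follower when Leader follows D/Mid/e/E.
Changing the action at any of them therefore changes at least one column, so only D/Mid/e/E itself gives this row.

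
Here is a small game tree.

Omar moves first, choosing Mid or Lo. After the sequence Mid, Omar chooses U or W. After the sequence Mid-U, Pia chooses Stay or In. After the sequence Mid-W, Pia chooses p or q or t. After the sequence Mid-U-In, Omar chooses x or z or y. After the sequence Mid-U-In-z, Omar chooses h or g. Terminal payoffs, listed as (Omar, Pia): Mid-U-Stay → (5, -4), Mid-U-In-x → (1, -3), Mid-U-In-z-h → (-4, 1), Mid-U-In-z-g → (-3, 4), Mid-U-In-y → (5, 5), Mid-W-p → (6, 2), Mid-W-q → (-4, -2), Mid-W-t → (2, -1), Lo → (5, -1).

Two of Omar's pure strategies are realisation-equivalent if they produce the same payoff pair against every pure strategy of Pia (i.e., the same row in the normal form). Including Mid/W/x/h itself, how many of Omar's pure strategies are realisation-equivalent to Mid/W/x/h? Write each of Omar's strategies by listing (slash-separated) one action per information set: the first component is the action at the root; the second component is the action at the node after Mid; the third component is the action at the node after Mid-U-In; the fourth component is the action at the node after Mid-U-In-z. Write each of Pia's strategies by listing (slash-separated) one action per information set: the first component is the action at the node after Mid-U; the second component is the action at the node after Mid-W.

Row for Mid/W/x/h (columns Stay/p, Stay/q, Stay/t, In/p, In/q, In/t): (6,2) (-4,-2) (2,-1) (6,2) (-4,-2) (2,-1).
Under Mid/W/x/h, Omar's choice at the node after Mid-U-In and at the node after Mid-U-In-z can never be reached regardless of what Pia does, so varying those choices leaves every outcome unchanged.
Holding the reachable choices fixed and varying the unreachable ones freely already gives 3 × 2 = 6 equivalent strategies.
No other strategy reproduces this row, so those 6 are the full class: Mid/W/x/h, Mid/W/x/g, Mid/W/z/h, Mid/W/z/g, Mid/W/y/h, Mid/W/y/g.

6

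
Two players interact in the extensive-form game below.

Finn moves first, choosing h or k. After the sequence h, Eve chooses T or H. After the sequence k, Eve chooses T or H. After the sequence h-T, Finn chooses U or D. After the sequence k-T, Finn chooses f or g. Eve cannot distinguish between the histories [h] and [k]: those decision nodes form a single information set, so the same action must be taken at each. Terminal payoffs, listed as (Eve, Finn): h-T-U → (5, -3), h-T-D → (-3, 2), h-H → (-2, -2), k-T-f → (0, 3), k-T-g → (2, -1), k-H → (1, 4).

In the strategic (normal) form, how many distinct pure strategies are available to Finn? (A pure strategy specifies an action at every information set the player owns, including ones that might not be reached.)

8

Finn owns the root with actions {h, k} — two choices.
Finn owns the node after h-T with actions {U, D} — two choices.
Finn owns the node after k-T with actions {f, g} — two choices.
A pure strategy fixes one action at each information set independently, so the count is the product 2 × 2 × 2 = 8.
(For reference, Eve has 2 pure strategies, giving a 8×2 normal-form matrix.)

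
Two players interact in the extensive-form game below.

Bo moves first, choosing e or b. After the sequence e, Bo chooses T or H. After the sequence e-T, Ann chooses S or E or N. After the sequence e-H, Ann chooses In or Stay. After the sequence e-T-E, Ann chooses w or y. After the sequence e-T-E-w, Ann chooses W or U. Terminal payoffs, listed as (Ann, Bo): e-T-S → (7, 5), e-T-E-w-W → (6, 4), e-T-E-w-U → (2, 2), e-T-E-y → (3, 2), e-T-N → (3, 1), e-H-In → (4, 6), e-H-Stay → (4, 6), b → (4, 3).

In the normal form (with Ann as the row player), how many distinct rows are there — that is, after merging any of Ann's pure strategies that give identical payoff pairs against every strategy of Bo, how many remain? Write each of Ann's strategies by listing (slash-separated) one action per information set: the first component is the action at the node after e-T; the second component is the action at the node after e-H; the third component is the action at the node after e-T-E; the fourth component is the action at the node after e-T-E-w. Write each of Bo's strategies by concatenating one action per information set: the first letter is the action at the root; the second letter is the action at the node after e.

Ann has 24 pure strategies: S/In/w/W, S/In/w/U, S/In/y/W, S/In/y/U, S/Stay/w/W, S/Stay/w/U, S/Stay/y/W, S/Stay/y/U, E/In/w/W, E/In/w/U, E/In/y/W, E/In/y/U, E/Stay/w/W, E/Stay/w/U, E/Stay/y/W, E/Stay/y/U, N/In/w/W, N/In/w/U, N/In/y/W, N/In/y/U, N/Stay/w/W, N/Stay/w/U, N/Stay/y/W, N/Stay/y/U. Columns: eT, eH, bT, bH.
{S/In/w/W, S/In/w/U, S/In/y/W, S/In/y/U, S/Stay/w/W, S/Stay/w/U, S/Stay/y/W, S/Stay/y/U} → row (7,5) (4,6) (4,3) (4,3)
{E/In/w/W, E/Stay/w/W} → row (6,4) (4,6) (4,3) (4,3)
{E/In/w/U, E/Stay/w/U} → row (2,2) (4,6) (4,3) (4,3)
{E/In/y/W, E/In/y/U, E/Stay/y/W, E/Stay/y/U} → row (3,2) (4,6) (4,3) (4,3)
{N/In/w/W, N/In/w/U, N/In/y/W, N/In/y/U, N/Stay/w/W, N/Stay/w/U, N/Stay/y/W, N/Stay/y/U} → row (3,1) (4,6) (4,3) (4,3)
That's 5 distinct rows out of 24 strategies.

5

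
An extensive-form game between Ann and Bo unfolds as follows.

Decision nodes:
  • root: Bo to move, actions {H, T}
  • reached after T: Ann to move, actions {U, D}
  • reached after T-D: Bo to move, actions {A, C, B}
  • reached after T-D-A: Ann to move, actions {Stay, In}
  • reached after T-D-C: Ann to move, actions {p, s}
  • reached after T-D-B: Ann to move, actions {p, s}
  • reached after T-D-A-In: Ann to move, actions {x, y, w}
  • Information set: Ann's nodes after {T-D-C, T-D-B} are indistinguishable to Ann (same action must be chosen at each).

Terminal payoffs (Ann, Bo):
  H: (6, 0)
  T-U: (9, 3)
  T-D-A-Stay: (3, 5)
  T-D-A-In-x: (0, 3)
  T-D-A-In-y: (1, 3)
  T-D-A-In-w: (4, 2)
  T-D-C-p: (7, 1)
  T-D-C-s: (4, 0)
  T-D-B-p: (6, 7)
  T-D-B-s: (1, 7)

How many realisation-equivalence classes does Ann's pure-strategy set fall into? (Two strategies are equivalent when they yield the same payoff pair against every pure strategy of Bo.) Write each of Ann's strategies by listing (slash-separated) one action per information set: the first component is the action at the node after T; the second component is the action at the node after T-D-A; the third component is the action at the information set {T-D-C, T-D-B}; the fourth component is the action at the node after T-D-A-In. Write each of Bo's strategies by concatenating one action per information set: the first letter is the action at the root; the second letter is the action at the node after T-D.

Ann has 24 pure strategies: U/Stay/p/x, U/Stay/p/y, U/Stay/p/w, U/Stay/s/x, U/Stay/s/y, U/Stay/s/w, U/In/p/x, U/In/p/y, U/In/p/w, U/In/s/x, U/In/s/y, U/In/s/w, D/Stay/p/x, D/Stay/p/y, D/Stay/p/w, D/Stay/s/x, D/Stay/s/y, D/Stay/s/w, D/In/p/x, D/In/p/y, D/In/p/w, D/In/s/x, D/In/s/y, D/In/s/w. Columns: HA, HC, HB, TA, TC, TB.
{U/Stay/p/x, U/Stay/p/y, U/Stay/p/w, U/Stay/s/x, U/Stay/s/y, U/Stay/s/w, U/In/p/x, U/In/p/y, U/In/p/w, U/In/s/x, U/In/s/y, U/In/s/w} → row (6,0) (6,0) (6,0) (9,3) (9,3) (9,3)
{D/Stay/p/x, D/Stay/p/y, D/Stay/p/w} → row (6,0) (6,0) (6,0) (3,5) (7,1) (6,7)
{D/Stay/s/x, D/Stay/s/y, D/Stay/s/w} → row (6,0) (6,0) (6,0) (3,5) (4,0) (1,7)
{D/In/p/x} → row (6,0) (6,0) (6,0) (0,3) (7,1) (6,7)
{D/In/p/y} → row (6,0) (6,0) (6,0) (1,3) (7,1) (6,7)
{D/In/p/w} → row (6,0) (6,0) (6,0) (4,2) (7,1) (6,7)
{D/In/s/x} → row (6,0) (6,0) (6,0) (0,3) (4,0) (1,7)
{D/In/s/y} → row (6,0) (6,0) (6,0) (1,3) (4,0) (1,7)
{D/In/s/w} → row (6,0) (6,0) (6,0) (4,2) (4,0) (1,7)
That's 9 distinct rows out of 24 strategies.

9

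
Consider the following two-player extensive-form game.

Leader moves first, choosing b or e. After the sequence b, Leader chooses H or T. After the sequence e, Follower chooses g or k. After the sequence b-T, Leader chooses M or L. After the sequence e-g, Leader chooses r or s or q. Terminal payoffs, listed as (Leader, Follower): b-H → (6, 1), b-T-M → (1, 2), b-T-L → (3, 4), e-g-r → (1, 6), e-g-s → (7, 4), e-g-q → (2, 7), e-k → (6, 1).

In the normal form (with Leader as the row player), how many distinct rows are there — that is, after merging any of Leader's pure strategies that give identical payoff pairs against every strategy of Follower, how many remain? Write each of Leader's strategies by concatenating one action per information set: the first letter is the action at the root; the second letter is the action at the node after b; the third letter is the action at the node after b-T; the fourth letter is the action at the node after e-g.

Leader has 24 pure strategies: bHMr, bHMs, bHMq, bHLr, bHLs, bHLq, bTMr, bTMs, bTMq, bTLr, bTLs, bTLq, eHMr, eHMs, eHMq, eHLr, eHLs, eHLq, eTMr, eTMs, eTMq, eTLr, eTLs, eTLq. Columns: g, k.
{bHMr, bHMs, bHMq, bHLr, bHLs, bHLq} → row (6,1) (6,1)
{bTMr, bTMs, bTMq} → row (1,2) (1,2)
{bTLr, bTLs, bTLq} → row (3,4) (3,4)
{eHMr, eHLr, eTMr, eTLr} → row (1,6) (6,1)
{eHMs, eHLs, eTMs, eTLs} → row (7,4) (6,1)
{eHMq, eHLq, eTMq, eTLq} → row (2,7) (6,1)
That's 6 distinct rows out of 24 strategies.

6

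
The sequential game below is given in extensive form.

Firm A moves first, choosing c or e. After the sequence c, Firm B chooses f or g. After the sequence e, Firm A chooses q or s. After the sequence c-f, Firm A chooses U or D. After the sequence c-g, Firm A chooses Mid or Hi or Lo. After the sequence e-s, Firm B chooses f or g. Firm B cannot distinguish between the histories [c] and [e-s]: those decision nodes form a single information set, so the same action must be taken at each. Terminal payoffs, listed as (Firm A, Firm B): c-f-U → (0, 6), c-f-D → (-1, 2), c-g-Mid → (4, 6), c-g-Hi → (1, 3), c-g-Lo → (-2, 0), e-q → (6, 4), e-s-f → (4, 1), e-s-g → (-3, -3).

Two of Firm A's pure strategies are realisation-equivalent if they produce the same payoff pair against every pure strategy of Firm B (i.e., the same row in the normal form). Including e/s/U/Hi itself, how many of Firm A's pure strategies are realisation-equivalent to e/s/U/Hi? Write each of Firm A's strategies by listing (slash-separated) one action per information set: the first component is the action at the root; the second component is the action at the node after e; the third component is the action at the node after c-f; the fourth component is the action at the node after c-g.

6

Row for e/s/U/Hi (columns f, g): (4,1) (-3,-3).
Under e/s/U/Hi, Firm A's choice at the node after c-f and at the node after c-g can never be reached regardless of what Firm B does, so varying those choices leaves every outcome unchanged.
Holding the reachable choices fixed and varying the unreachable ones freely already gives 2 × 3 = 6 equivalent strategies.
No other strategy reproduces this row, so those 6 are the full class: e/s/U/Mid, e/s/U/Hi, e/s/U/Lo, e/s/D/Mid, e/s/D/Hi, e/s/D/Lo.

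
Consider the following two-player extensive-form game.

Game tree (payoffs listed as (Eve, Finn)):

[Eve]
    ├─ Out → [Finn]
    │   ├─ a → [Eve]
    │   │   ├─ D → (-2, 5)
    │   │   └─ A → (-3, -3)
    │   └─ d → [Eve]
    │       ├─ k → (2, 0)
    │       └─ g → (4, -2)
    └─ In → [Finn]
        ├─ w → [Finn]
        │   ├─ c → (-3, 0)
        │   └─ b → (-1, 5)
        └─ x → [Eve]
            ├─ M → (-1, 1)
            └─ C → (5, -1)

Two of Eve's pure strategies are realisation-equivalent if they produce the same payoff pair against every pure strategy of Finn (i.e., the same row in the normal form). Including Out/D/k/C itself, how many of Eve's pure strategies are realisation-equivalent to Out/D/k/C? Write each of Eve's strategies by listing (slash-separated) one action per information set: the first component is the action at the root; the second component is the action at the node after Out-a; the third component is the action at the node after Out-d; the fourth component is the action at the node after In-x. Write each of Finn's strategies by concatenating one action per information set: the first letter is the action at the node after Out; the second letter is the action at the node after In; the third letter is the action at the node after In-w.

2

Row for Out/D/k/C (columns awc, awb, axc, axb, dwc, dwb, dxc, dxb): (-2,5) (-2,5) (-2,5) (-2,5) (2,0) (2,0) (2,0) (2,0).
Under Out/D/k/C, Eve's choice at the node after In-x can never be reached regardless of what Finn does, so varying those choices leaves every outcome unchanged.
Holding the reachable choices fixed and varying the unreachable one freely already gives 2 equivalent strategies.
No other strategy reproduces this row, so those 2 are the full class: Out/D/k/M, Out/D/k/C.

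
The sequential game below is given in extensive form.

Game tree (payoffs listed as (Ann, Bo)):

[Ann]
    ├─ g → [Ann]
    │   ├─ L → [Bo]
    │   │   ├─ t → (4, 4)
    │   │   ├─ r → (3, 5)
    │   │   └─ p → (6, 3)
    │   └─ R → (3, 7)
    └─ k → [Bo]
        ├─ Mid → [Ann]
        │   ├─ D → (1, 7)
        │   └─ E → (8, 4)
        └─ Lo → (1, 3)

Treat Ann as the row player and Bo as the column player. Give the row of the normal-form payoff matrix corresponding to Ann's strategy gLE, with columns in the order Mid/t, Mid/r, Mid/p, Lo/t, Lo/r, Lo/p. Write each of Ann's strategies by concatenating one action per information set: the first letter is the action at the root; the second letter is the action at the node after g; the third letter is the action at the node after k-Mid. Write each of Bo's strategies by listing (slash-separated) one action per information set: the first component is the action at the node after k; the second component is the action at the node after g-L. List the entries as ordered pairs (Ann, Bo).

vs Mid/t: Ann plays g → Ann plays L at [g] → Bo plays t at [g-L] → (4, 4)
vs Mid/r: Ann plays g → Ann plays L at [g] → Bo plays r at [g-L] → (3, 5)
vs Mid/p: Ann plays g → Ann plays L at [g] → Bo plays p at [g-L] → (6, 3)
vs Lo/t: Ann plays g → Ann plays L at [g] → Bo plays t at [g-L] → (4, 4)
vs Lo/r: Ann plays g → Ann plays L at [g] → Bo plays r at [g-L] → (3, 5)
vs Lo/p: Ann plays g → Ann plays L at [g] → Bo plays p at [g-L] → (6, 3)

(4,4) (3,5) (6,3) (4,4) (3,5) (6,3)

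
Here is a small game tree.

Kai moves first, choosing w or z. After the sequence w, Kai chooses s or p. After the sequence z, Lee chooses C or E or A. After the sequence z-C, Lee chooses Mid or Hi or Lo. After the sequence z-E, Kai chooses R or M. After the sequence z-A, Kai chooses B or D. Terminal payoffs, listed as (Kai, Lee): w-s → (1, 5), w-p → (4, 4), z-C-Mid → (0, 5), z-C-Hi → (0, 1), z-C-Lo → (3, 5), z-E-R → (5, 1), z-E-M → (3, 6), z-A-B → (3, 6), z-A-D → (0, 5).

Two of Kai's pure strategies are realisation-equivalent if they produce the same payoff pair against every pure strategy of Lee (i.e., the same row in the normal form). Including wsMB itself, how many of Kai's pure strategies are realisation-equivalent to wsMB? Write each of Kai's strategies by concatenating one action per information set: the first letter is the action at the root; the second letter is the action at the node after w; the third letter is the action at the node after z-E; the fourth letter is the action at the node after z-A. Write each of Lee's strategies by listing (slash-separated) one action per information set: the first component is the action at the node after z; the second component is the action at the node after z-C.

Row for wsMB (columns C/Mid, C/Hi, C/Lo, E/Mid, E/Hi, E/Lo, A/Mid, A/Hi, A/Lo): (1,5) (1,5) (1,5) (1,5) (1,5) (1,5) (1,5) (1,5) (1,5).
Under wsMB, Kai's choice at the node after z-E and at the node after z-A can never be reached regardless of what Lee does, so varying those choices leaves every outcome unchanged.
Holding the reachable choices fixed and varying the unreachable ones freely already gives 2 × 2 = 4 equivalent strategies.
No other strategy reproduces this row, so those 4 are the full class: wsRB, wsRD, wsMB, wsMD.

4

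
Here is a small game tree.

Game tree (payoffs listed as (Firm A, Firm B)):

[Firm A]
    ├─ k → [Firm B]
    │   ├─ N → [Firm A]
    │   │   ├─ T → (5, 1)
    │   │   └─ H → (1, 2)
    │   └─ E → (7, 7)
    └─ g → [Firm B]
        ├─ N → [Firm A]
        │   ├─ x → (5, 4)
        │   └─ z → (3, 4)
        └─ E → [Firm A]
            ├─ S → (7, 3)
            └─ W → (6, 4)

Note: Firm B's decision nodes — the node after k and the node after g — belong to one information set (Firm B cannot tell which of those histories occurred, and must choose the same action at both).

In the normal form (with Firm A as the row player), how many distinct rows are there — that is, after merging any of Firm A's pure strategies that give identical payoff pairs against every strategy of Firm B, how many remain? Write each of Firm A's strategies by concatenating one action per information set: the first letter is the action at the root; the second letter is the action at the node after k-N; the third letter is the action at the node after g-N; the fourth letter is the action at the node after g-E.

6

Firm A has 16 pure strategies: kTxS, kTxW, kTzS, kTzW, kHxS, kHxW, kHzS, kHzW, gTxS, gTxW, gTzS, gTzW, gHxS, gHxW, gHzS, gHzW. Columns: N, E.
{kTxS, kTxW, kTzS, kTzW} → row (5,1) (7,7)
{kHxS, kHxW, kHzS, kHzW} → row (1,2) (7,7)
{gTxS, gHxS} → row (5,4) (7,3)
{gTxW, gHxW} → row (5,4) (6,4)
{gTzS, gHzS} → row (3,4) (7,3)
{gTzW, gHzW} → row (3,4) (6,4)
That's 6 distinct rows out of 16 strategies.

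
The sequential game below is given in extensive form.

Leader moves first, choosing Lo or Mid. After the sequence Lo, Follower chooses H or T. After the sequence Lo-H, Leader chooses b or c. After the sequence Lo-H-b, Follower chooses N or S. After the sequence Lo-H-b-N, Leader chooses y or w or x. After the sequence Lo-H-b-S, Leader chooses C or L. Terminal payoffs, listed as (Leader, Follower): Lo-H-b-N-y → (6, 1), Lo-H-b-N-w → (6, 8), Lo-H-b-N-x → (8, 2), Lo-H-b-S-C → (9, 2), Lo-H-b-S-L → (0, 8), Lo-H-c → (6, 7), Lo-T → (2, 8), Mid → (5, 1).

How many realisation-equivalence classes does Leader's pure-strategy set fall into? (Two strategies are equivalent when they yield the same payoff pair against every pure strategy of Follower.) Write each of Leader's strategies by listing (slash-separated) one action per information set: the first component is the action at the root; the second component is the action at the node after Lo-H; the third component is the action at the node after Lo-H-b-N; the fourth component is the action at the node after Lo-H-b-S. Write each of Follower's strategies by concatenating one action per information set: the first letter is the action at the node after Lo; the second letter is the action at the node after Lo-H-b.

8

Leader has 24 pure strategies: Lo/b/y/C, Lo/b/y/L, Lo/b/w/C, Lo/b/w/L, Lo/b/x/C, Lo/b/x/L, Lo/c/y/C, Lo/c/y/L, Lo/c/w/C, Lo/c/w/L, Lo/c/x/C, Lo/c/x/L, Mid/b/y/C, Mid/b/y/L, Mid/b/w/C, Mid/b/w/L, Mid/b/x/C, Mid/b/x/L, Mid/c/y/C, Mid/c/y/L, Mid/c/w/C, Mid/c/w/L, Mid/c/x/C, Mid/c/x/L. Columns: HN, HS, TN, TS.
{Lo/b/y/C} → row (6,1) (9,2) (2,8) (2,8)
{Lo/b/y/L} → row (6,1) (0,8) (2,8) (2,8)
{Lo/b/w/C} → row (6,8) (9,2) (2,8) (2,8)
{Lo/b/w/L} → row (6,8) (0,8) (2,8) (2,8)
{Lo/b/x/C} → row (8,2) (9,2) (2,8) (2,8)
{Lo/b/x/L} → row (8,2) (0,8) (2,8) (2,8)
{Lo/c/y/C, Lo/c/y/L, Lo/c/w/C, Lo/c/w/L, Lo/c/x/C, Lo/c/x/L} → row (6,7) (6,7) (2,8) (2,8)
{Mid/b/y/C, Mid/b/y/L, Mid/b/w/C, Mid/b/w/L, Mid/b/x/C, Mid/b/x/L, Mid/c/y/C, Mid/c/y/L, Mid/c/w/C, Mid/c/w/L, Mid/c/x/C, Mid/c/x/L} → row (5,1) (5,1) (5,1) (5,1)
That's 8 distinct rows out of 24 strategies.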